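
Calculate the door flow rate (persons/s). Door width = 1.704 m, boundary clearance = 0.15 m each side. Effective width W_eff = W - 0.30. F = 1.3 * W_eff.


W_eff = 1.704 - 0.30 = 1.404 m
F = 1.3 * 1.404 = 1.8252 persons/s

1.8252 persons/s


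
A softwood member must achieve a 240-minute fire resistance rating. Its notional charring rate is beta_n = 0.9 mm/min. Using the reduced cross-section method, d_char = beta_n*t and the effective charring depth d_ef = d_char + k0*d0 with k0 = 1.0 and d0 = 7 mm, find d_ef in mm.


d_char = 0.9 * 240 = 216 mm
d_ef = 216 + 1.0*7 = 223 mm

223 mm


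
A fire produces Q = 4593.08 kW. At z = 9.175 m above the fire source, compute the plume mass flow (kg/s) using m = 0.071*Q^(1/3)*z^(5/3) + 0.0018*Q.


Q^(1/3) = 16.623
z^(5/3) = 40.211
First term = 0.071 * 16.623 * 40.211 = 47.457
Second term = 0.0018 * 4593.08 = 8.2675
m = 55.725 kg/s

55.725 kg/s


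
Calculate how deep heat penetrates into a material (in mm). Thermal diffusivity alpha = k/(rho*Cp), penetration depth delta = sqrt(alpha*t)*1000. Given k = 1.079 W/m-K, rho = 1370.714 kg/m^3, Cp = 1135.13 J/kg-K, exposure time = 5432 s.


alpha = 1.079 / (1370.714 * 1135.13) = 6.9347e-07 m^2/s
alpha * t = 0.0037669
delta = sqrt(0.0037669) * 1000 = 61.375 mm

61.375 mm


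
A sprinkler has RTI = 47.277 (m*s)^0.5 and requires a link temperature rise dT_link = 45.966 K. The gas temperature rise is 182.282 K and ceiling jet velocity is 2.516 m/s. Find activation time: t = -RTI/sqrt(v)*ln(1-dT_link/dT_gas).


dT_link/dT_gas = 0.25217
ln(1 - 0.25217) = -0.29058
t = -47.277 / sqrt(2.516) * -0.29058 = 8.6608 s

8.6608 s


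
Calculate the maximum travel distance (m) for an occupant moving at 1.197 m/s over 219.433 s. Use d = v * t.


d = 1.197 * 219.433 = 262.66 m

262.66 m


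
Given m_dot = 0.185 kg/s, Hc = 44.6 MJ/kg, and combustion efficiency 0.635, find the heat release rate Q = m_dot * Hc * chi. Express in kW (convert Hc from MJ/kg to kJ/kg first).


Hc = 44.6 MJ/kg = 44.6 * 1000 kJ/kg = 44600 kJ/kg
Q = 0.185 kg/s * 44600 kJ/kg * 0.635 = 5239.385 kW

5239.385 kW


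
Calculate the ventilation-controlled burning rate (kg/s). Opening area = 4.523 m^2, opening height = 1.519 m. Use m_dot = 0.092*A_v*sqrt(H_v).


sqrt(H_v) = 1.2325
m_dot = 0.092 * 4.523 * 1.2325 = 0.51285 kg/s

0.51285 kg/s


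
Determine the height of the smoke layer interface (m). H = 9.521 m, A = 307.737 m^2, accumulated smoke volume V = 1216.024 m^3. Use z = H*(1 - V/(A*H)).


V/(A*H) = 0.41503
1 - 0.41503 = 0.58497
z = 9.521 * 0.58497 = 5.5695 m

5.5695 m


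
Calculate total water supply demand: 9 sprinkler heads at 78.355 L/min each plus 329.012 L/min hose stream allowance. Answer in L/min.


Sprinkler demand = 9 * 78.355 = 705.195 L/min
Total = 705.195 + 329.012 = 1034.207 L/min

1034.207 L/min


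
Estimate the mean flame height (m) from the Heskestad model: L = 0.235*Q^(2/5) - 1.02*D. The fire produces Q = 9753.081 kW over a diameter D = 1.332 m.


Q^(2/5) = 39.415
0.235 * Q^(2/5) = 9.2624
1.02 * D = 1.3586
L = 7.9038 m

7.9038 m


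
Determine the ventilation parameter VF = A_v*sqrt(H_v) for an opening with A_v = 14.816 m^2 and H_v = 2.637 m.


sqrt(H_v) = 1.6239
VF = 14.816 * 1.6239 = 24.059 m^(5/2)

24.059 m^(5/2)


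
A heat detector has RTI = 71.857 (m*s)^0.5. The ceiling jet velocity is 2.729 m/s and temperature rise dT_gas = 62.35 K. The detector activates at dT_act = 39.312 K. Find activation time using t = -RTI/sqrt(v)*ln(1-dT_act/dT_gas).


dT_act/dT_gas = 0.63051
ln(1 - 0.63051) = -0.99562
t = -71.857 / sqrt(2.729) * -0.99562 = 43.307 s

43.307 s


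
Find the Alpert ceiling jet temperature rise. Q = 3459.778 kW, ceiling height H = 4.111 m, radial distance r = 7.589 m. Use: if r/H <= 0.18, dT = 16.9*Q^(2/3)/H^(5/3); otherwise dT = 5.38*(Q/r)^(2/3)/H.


r/H = 7.589 / 4.111 = 1.8460
r/H > 0.18, so dT = 5.38*(Q/r)^(2/3)/H
Q/r = 455.89
(Q/r)^(2/3) = 59.235
dT = 5.38 * 59.235 / 4.111 = 77.519 K

77.519 K


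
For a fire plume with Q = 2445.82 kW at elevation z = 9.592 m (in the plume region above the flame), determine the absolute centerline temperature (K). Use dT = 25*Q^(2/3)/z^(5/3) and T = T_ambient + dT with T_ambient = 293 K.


Q^(2/3) = 181.53
z^(5/3) = 43.303
dT = 25 * 181.53 / 43.303 = 104.80 K
T = 293 + 104.80 = 397.80 K

397.80 K


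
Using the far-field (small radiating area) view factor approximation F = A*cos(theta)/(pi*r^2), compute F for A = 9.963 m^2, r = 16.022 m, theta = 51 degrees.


cos(51 deg) = 0.62932
pi*r^2 = 806.46
F = 9.963 * 0.62932 / 806.46 = 0.0077746

0.0077746


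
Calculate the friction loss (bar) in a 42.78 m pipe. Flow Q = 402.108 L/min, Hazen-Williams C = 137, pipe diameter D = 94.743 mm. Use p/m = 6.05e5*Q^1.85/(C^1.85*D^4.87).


Q^1.85 = 65771
C^1.85 = 8972.9
D^4.87 = 4.2246e+09
p/m = 0.0010497 bar/m
p_total = 0.0010497 * 42.78 = 0.044907 bar

0.044907 bar


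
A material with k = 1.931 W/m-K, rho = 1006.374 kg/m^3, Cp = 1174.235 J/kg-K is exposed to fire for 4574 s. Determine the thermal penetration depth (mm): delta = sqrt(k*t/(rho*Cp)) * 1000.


alpha = 1.931 / (1006.374 * 1174.235) = 1.6341e-06 m^2/s
alpha * t = 0.0074742
delta = sqrt(0.0074742) * 1000 = 86.453 mm

86.453 mm


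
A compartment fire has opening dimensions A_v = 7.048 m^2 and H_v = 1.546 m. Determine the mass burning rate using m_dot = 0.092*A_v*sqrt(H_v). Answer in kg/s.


sqrt(H_v) = 1.2434
m_dot = 0.092 * 7.048 * 1.2434 = 0.80623 kg/s

0.80623 kg/s


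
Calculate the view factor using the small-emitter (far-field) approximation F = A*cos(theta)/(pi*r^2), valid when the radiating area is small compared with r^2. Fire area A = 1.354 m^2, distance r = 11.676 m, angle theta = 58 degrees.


cos(58 deg) = 0.52992
pi*r^2 = 428.29
F = 1.354 * 0.52992 / 428.29 = 0.0016753

0.0016753


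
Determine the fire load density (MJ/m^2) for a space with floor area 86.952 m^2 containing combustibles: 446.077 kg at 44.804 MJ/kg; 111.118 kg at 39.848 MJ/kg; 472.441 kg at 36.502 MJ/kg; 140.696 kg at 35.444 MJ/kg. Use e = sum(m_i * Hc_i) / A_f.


Total energy = 446.077*44.804 + 111.118*39.848 + 472.441*36.502 + 140.696*35.444
= 19986.03 + 4427.830 + 17245.04 + 4986.829
= 46645.73 MJ
e = 46645.73 / 86.952 = 536.45 MJ/m^2

536.45 MJ/m^2


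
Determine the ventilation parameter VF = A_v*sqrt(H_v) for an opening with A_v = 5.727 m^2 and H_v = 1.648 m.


sqrt(H_v) = 1.2837
VF = 5.727 * 1.2837 = 7.3520 m^(5/2)

7.3520 m^(5/2)


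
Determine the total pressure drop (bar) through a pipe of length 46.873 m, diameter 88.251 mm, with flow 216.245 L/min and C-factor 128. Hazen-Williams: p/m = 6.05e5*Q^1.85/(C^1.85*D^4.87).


Q^1.85 = 20876
C^1.85 = 7913.0
D^4.87 = 2.9899e+09
p/m = 0.00053384 bar/m
p_total = 0.00053384 * 46.873 = 0.025023 bar

0.025023 bar


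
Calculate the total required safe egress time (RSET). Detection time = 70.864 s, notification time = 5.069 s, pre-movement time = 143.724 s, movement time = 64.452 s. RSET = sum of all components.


Total = 70.864 + 5.069 + 143.724 + 64.452 = 284.109 s

284.109 s


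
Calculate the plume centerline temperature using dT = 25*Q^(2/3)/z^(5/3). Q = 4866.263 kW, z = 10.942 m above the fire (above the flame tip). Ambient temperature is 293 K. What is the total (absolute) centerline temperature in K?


Q^(2/3) = 287.16
z^(5/3) = 53.930
dT = 25 * 287.16 / 53.930 = 133.12 K
T = 293 + 133.12 = 426.12 K

426.12 K


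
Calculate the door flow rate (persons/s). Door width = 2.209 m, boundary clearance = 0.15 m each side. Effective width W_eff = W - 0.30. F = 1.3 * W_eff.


W_eff = 2.209 - 0.30 = 1.909 m
F = 1.3 * 1.909 = 2.4817 persons/s

2.4817 persons/s


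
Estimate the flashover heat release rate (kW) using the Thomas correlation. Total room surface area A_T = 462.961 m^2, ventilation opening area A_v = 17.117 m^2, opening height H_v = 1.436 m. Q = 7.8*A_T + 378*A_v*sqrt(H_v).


7.8*A_T = 3611.1
sqrt(H_v) = 1.1983
378*A_v*sqrt(H_v) = 7753.5
Q = 3611.1 + 7753.5 = 11365 kW

11365 kW


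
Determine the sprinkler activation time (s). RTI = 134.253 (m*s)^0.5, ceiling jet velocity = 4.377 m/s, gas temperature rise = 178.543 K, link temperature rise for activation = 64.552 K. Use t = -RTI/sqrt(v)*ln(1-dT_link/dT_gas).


dT_link/dT_gas = 0.36155
ln(1 - 0.36155) = -0.44871
t = -134.253 / sqrt(4.377) * -0.44871 = 28.794 s

28.794 s


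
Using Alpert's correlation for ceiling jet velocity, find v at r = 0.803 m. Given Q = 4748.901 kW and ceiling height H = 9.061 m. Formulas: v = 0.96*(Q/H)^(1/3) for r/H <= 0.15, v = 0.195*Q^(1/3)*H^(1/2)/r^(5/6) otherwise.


r/H = 0.803 / 9.061 = 0.088622
r/H <= 0.15, so v = 0.96*(Q/H)^(1/3)
Q/H = 524.10
(Q/H)^(1/3) = 8.0625
v = 0.96 * 8.0625 = 7.7400 m/s

7.7400 m/s


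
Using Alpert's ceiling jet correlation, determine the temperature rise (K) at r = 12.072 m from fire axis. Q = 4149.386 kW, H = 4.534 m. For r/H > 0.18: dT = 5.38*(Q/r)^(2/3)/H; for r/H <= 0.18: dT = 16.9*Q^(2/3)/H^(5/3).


r/H = 12.072 / 4.534 = 2.6625
r/H > 0.18, so dT = 5.38*(Q/r)^(2/3)/H
Q/r = 343.72
(Q/r)^(2/3) = 49.069
dT = 5.38 * 49.069 / 4.534 = 58.224 K

58.224 K


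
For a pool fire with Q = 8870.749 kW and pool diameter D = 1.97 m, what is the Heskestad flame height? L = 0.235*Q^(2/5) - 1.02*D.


Q^(2/5) = 37.948
0.235 * Q^(2/5) = 8.9177
1.02 * D = 2.0094
L = 6.9083 m

6.9083 m


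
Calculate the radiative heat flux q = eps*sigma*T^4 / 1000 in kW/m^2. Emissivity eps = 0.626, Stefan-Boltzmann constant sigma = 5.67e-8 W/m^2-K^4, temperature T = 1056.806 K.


T^4 = 1.2473e+12
q = 0.626 * 5.67e-8 * 1.2473e+12 / 1000 = 44.273 kW/m^2

44.273 kW/m^2


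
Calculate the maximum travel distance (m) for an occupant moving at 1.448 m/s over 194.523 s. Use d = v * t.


d = 1.448 * 194.523 = 281.67 m

281.67 m


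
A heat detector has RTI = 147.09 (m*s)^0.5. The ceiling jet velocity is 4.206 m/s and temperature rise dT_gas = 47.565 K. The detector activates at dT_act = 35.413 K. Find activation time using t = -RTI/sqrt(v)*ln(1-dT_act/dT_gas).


dT_act/dT_gas = 0.74452
ln(1 - 0.74452) = -1.3646
t = -147.09 / sqrt(4.206) * -1.3646 = 97.871 s

97.871 s


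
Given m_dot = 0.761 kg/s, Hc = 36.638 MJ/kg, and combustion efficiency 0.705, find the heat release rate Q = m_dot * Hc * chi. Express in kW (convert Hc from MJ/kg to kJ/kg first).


Hc = 36.638 MJ/kg = 36.638 * 1000 kJ/kg = 36638 kJ/kg
Q = 0.761 kg/s * 36638 kJ/kg * 0.705 = 19656 kW

19656 kW


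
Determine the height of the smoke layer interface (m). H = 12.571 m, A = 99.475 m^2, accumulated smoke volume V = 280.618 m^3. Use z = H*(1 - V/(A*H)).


V/(A*H) = 0.22440
1 - 0.22440 = 0.77560
z = 12.571 * 0.77560 = 9.7500 m

9.7500 m


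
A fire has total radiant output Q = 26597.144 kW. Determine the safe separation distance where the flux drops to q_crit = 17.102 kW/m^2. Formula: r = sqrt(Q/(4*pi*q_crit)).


4*pi*q_crit = 214.91
Q/(4*pi*q_crit) = 123.76
r = sqrt(123.76) = 11.125 m

11.125 m


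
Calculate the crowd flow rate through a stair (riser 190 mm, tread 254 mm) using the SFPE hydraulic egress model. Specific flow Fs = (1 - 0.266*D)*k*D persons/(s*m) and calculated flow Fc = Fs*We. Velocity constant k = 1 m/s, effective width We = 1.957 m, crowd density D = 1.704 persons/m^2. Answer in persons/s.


1 - 0.266*D = 1 - 0.266*1.704 = 0.54674
Fs = 0.54674 * 1 * 1.704 = 0.93164 persons/(s*m)
Fc = 0.93164 * 1.957 = 1.8232 persons/s

1.8232 persons/s


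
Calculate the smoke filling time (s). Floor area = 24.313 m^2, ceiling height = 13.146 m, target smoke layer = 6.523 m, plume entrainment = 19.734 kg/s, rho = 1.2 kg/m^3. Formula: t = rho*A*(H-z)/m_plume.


H - z = 6.623 m
t = 1.2 * 24.313 * 6.623 / 19.734 = 9.7917 s

9.7917 s


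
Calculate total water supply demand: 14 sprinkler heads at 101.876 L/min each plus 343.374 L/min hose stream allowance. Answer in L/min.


Sprinkler demand = 14 * 101.876 = 1426.264 L/min
Total = 1426.264 + 343.374 = 1769.638 L/min

1769.638 L/min


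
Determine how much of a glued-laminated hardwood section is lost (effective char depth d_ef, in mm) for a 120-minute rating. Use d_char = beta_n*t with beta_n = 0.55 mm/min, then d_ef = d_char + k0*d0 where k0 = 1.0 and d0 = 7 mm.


d_char = 0.55 * 120 = 66 mm
d_ef = 66 + 1.0*7 = 73 mm

73 mm


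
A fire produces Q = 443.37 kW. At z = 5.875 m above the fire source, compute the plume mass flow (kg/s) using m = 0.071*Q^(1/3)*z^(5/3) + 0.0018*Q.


Q^(1/3) = 7.6253
z^(5/3) = 19.128
First term = 0.071 * 7.6253 * 19.128 = 10.356
Second term = 0.0018 * 443.37 = 0.79807
m = 11.154 kg/s

11.154 kg/s


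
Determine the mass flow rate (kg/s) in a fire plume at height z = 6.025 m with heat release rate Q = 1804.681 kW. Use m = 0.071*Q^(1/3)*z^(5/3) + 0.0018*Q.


Q^(1/3) = 12.175
z^(5/3) = 19.949
First term = 0.071 * 12.175 * 19.949 = 17.245
Second term = 0.0018 * 1804.681 = 3.2484
m = 20.493 kg/s

20.493 kg/s


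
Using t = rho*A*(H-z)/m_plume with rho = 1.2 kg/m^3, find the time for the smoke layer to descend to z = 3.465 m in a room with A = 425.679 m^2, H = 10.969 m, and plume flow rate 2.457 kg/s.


H - z = 7.504 m
t = 1.2 * 425.679 * 7.504 / 2.457 = 1560.1 s

1560.1 s


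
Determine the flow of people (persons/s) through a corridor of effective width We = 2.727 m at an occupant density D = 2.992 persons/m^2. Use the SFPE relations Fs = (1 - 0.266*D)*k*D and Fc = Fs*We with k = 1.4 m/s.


1 - 0.266*D = 1 - 0.266*2.992 = 0.20413
Fs = 0.20413 * 1.4 * 2.992 = 0.85505 persons/(s*m)
Fc = 0.85505 * 2.727 = 2.3317 persons/s

2.3317 persons/s


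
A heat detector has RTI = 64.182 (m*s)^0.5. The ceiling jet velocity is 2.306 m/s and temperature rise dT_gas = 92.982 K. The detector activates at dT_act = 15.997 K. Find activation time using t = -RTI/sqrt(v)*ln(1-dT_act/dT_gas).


dT_act/dT_gas = 0.17204
ln(1 - 0.17204) = -0.18880
t = -64.182 / sqrt(2.306) * -0.18880 = 7.9795 s

7.9795 s


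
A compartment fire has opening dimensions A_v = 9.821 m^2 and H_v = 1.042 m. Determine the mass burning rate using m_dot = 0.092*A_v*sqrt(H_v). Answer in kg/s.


sqrt(H_v) = 1.0208
m_dot = 0.092 * 9.821 * 1.0208 = 0.92231 kg/s

0.92231 kg/s


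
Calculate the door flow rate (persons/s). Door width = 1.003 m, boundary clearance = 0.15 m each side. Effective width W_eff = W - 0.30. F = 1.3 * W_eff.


W_eff = 1.003 - 0.30 = 0.703 m
F = 1.3 * 0.703 = 0.91390 persons/s

0.91390 persons/s


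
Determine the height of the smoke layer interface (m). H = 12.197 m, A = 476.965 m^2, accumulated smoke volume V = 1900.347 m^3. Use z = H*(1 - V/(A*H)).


V/(A*H) = 0.32666
1 - 0.32666 = 0.67334
z = 12.197 * 0.67334 = 8.2128 m

8.2128 m


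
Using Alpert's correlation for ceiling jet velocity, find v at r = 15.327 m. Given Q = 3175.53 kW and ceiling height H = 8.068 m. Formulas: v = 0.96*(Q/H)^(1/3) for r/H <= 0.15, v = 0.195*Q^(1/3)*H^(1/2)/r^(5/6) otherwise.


r/H = 15.327 / 8.068 = 1.8997
r/H > 0.15, so v = 0.195*Q^(1/3)*H^(1/2)/r^(5/6)
Q^(1/3) = 14.698
H^(1/2) = 2.8404
r^(5/6) = 9.7248
v = 0.195 * 14.698 * 2.8404 / 9.7248 = 0.83716 m/s

0.83716 m/s


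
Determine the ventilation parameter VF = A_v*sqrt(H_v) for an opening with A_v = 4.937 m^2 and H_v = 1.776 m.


sqrt(H_v) = 1.3327
VF = 4.937 * 1.3327 = 6.5794 m^(5/2)

6.5794 m^(5/2)


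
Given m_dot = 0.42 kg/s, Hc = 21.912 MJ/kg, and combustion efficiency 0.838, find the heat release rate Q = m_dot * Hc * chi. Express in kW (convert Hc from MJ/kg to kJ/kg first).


Hc = 21.912 MJ/kg = 21.912 * 1000 kJ/kg = 21912 kJ/kg
Q = 0.42 kg/s * 21912 kJ/kg * 0.838 = 7712.1 kW

7712.1 kW


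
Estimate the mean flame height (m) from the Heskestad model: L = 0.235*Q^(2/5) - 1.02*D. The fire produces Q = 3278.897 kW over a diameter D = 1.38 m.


Q^(2/5) = 25.485
0.235 * Q^(2/5) = 5.9891
1.02 * D = 1.4076
L = 4.5815 m

4.5815 m


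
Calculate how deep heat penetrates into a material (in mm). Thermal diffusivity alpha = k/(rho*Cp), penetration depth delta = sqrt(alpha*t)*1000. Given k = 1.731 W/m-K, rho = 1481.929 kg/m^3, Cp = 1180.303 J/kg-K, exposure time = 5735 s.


alpha = 1.731 / (1481.929 * 1180.303) = 9.8964e-07 m^2/s
alpha * t = 0.0056756
delta = sqrt(0.0056756) * 1000 = 75.336 mm

75.336 mm


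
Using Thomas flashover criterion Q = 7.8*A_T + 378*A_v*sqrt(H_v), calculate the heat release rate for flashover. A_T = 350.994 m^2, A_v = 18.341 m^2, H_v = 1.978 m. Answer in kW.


7.8*A_T = 2737.8
sqrt(H_v) = 1.4064
378*A_v*sqrt(H_v) = 9750.5
Q = 2737.8 + 9750.5 = 12488 kW

12488 kW


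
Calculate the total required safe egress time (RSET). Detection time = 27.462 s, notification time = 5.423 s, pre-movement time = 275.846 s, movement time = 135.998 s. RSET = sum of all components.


Total = 27.462 + 5.423 + 275.846 + 135.998 = 444.729 s

444.729 s


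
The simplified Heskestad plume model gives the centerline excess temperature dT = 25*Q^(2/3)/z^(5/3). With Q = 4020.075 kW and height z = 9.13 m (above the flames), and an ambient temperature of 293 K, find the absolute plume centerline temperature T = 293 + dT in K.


Q^(2/3) = 252.83
z^(5/3) = 39.883
dT = 25 * 252.83 / 39.883 = 158.48 K
T = 293 + 158.48 = 451.48 K

451.48 K


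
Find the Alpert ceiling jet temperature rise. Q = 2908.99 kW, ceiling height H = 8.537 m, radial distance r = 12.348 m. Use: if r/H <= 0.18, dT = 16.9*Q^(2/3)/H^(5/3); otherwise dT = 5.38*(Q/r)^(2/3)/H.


r/H = 12.348 / 8.537 = 1.4464
r/H > 0.18, so dT = 5.38*(Q/r)^(2/3)/H
Q/r = 235.58
(Q/r)^(2/3) = 38.144
dT = 5.38 * 38.144 / 8.537 = 24.039 K

24.039 K


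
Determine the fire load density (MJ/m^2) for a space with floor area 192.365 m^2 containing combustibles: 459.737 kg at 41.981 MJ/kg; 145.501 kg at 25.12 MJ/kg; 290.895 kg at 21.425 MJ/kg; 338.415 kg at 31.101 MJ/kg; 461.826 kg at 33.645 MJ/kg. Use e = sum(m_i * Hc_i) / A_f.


Total energy = 459.737*41.981 + 145.501*25.12 + 290.895*21.425 + 338.415*31.101 + 461.826*33.645
= 19300.22 + 3654.985 + 6232.425 + 10525.04 + 15538.14
= 55250.81 MJ
e = 55250.81 / 192.365 = 287.22 MJ/m^2

287.22 MJ/m^2


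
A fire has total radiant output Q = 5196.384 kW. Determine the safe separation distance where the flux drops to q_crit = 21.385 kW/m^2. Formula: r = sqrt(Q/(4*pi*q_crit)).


4*pi*q_crit = 268.73
Q/(4*pi*q_crit) = 19.337
r = sqrt(19.337) = 4.3974 m

4.3974 m


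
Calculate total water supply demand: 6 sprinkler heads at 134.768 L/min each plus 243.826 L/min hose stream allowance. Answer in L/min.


Sprinkler demand = 6 * 134.768 = 808.608 L/min
Total = 808.608 + 243.826 = 1052.434 L/min

1052.434 L/min


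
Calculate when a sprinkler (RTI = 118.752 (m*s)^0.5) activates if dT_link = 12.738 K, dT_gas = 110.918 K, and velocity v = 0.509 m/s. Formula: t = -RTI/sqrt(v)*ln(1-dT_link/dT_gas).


dT_link/dT_gas = 0.11484
ln(1 - 0.11484) = -0.12199
t = -118.752 / sqrt(0.509) * -0.12199 = 20.305 s

20.305 s


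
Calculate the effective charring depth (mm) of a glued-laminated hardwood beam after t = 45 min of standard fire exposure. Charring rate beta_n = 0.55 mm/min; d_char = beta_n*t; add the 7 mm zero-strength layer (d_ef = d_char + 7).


d_char = 0.55 * 45 = 24.75 mm
d_ef = 24.75 + 1.0*7 = 31.75 mm

31.75 mm


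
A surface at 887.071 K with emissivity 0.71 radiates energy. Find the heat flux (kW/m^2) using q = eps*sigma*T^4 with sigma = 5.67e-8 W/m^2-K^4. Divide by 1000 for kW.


T^4 = 6.1920e+11
q = 0.71 * 5.67e-8 * 6.1920e+11 / 1000 = 24.927 kW/m^2

24.927 kW/m^2


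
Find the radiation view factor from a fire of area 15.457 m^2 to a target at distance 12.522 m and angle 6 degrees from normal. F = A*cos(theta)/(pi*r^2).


cos(6 deg) = 0.99452
pi*r^2 = 492.60
F = 15.457 * 0.99452 / 492.60 = 0.031206

0.031206


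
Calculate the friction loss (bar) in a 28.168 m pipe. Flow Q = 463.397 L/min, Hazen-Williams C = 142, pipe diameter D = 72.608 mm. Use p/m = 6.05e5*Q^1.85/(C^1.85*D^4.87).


Q^1.85 = 85509
C^1.85 = 9588.1
D^4.87 = 1.1561e+09
p/m = 0.0046670 bar/m
p_total = 0.0046670 * 28.168 = 0.13146 bar

0.13146 bar


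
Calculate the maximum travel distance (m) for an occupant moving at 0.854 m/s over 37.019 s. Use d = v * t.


d = 0.854 * 37.019 = 31.614 m

31.614 m


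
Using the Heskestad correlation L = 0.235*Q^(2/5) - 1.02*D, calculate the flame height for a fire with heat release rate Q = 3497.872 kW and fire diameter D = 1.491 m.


Q^(2/5) = 26.153
0.235 * Q^(2/5) = 6.1460
1.02 * D = 1.5208
L = 4.6251 m

4.6251 m


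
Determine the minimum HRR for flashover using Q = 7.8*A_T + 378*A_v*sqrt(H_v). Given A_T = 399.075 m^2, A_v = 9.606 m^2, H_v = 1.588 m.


7.8*A_T = 3112.785
sqrt(H_v) = 1.2602
378*A_v*sqrt(H_v) = 4575.7
Q = 3112.785 + 4575.7 = 7688.5 kW

7688.5 kW


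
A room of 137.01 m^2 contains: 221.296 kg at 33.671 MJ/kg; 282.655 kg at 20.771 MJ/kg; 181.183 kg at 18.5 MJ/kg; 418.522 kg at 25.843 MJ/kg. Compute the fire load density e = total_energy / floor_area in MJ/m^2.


Total energy = 221.296*33.671 + 282.655*20.771 + 181.183*18.5 + 418.522*25.843
= 7451.258 + 5871.027 + 3351.885 + 10815.86
= 27490.03 MJ
e = 27490.03 / 137.01 = 200.64 MJ/m^2

200.64 MJ/m^2


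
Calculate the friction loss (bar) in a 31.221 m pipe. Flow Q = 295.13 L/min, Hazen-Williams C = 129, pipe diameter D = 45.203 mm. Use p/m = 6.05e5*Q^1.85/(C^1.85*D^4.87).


Q^1.85 = 37113
C^1.85 = 8027.7
D^4.87 = 1.1499e+08
p/m = 0.024323 bar/m
p_total = 0.024323 * 31.221 = 0.75940 bar

0.75940 bar


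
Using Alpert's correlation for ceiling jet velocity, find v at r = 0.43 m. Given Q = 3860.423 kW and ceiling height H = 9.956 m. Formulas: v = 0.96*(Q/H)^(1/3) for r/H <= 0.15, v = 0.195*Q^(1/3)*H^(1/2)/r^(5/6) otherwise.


r/H = 0.43 / 9.956 = 0.043190
r/H <= 0.15, so v = 0.96*(Q/H)^(1/3)
Q/H = 387.75
(Q/H)^(1/3) = 7.2921
v = 0.96 * 7.2921 = 7.0004 m/s

7.0004 m/s


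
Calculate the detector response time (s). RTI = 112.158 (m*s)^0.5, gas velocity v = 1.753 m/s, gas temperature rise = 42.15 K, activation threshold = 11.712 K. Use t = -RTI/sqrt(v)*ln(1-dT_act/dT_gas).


dT_act/dT_gas = 0.27786
ln(1 - 0.27786) = -0.32554
t = -112.158 / sqrt(1.753) * -0.32554 = 27.577 s

27.577 s


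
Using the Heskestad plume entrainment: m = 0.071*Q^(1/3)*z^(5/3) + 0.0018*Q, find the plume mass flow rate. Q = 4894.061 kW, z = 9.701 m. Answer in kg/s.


Q^(1/3) = 16.978
z^(5/3) = 44.126
First term = 0.071 * 16.978 * 44.126 = 53.192
Second term = 0.0018 * 4894.061 = 8.8093
m = 62.001 kg/s

62.001 kg/s


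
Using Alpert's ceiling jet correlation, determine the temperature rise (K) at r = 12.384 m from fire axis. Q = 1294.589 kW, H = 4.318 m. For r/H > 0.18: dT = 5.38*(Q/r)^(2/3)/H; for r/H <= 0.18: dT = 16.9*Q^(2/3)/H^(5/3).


r/H = 12.384 / 4.318 = 2.8680
r/H > 0.18, so dT = 5.38*(Q/r)^(2/3)/H
Q/r = 104.54
(Q/r)^(2/3) = 22.191
dT = 5.38 * 22.191 / 4.318 = 27.649 K

27.649 K


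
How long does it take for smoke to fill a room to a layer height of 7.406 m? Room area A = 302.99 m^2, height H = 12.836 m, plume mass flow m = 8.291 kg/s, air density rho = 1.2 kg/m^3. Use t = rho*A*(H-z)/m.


H - z = 5.43 m
t = 1.2 * 302.99 * 5.43 / 8.291 = 238.12 s

238.12 s


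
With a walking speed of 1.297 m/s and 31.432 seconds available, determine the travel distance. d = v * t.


d = 1.297 * 31.432 = 40.767 m

40.767 m


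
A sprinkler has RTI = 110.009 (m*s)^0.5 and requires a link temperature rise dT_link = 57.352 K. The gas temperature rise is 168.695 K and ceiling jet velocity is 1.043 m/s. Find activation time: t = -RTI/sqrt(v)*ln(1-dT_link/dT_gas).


dT_link/dT_gas = 0.33997
ln(1 - 0.33997) = -0.41548
t = -110.009 / sqrt(1.043) * -0.41548 = 44.754 s

44.754 s


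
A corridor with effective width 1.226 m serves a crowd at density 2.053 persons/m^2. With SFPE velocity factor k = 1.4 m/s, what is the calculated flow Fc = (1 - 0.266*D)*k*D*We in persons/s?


1 - 0.266*D = 1 - 0.266*2.053 = 0.45390
Fs = 0.45390 * 1.4 * 2.053 = 1.3046 persons/(s*m)
Fc = 1.3046 * 1.226 = 1.5994 persons/s

1.5994 persons/s


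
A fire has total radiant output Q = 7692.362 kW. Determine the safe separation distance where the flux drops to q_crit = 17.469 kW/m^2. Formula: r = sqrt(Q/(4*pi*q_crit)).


4*pi*q_crit = 219.52
Q/(4*pi*q_crit) = 35.041
r = sqrt(35.041) = 5.9196 m

5.9196 m


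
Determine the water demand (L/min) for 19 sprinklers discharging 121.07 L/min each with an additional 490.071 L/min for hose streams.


Sprinkler demand = 19 * 121.07 = 2300.33 L/min
Total = 2300.33 + 490.071 = 2790.401 L/min

2790.401 L/min


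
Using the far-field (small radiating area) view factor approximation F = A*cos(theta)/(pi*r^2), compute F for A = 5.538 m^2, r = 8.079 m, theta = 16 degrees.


cos(16 deg) = 0.96126
pi*r^2 = 205.05
F = 5.538 * 0.96126 / 205.05 = 0.025961

0.025961


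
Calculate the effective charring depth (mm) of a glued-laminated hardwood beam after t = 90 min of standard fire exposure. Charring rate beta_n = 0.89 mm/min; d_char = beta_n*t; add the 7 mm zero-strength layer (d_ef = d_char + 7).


d_char = 0.89 * 90 = 80.1 mm
d_ef = 80.1 + 1.0*7 = 87.1 mm

87.1 mm


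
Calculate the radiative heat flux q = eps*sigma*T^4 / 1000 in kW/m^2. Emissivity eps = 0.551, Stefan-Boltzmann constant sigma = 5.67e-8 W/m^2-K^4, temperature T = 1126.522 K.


T^4 = 1.6105e+12
q = 0.551 * 5.67e-8 * 1.6105e+12 / 1000 = 50.315 kW/m^2

50.315 kW/m^2


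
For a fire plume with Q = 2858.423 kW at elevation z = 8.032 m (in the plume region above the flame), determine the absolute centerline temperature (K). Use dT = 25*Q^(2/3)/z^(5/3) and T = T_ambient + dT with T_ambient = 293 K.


Q^(2/3) = 201.41
z^(5/3) = 32.214
dT = 25 * 201.41 / 32.214 = 156.31 K
T = 293 + 156.31 = 449.31 K

449.31 K


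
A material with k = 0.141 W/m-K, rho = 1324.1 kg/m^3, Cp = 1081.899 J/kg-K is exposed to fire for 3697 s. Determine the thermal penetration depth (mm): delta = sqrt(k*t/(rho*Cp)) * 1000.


alpha = 0.141 / (1324.1 * 1081.899) = 9.8426e-08 m^2/s
alpha * t = 0.00036388
delta = sqrt(0.00036388) * 1000 = 19.076 mm

19.076 mm


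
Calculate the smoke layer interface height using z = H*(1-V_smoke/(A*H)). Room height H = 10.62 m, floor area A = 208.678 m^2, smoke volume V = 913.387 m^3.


V/(A*H) = 0.41215
1 - 0.41215 = 0.58785
z = 10.62 * 0.58785 = 6.2430 m

6.2430 m


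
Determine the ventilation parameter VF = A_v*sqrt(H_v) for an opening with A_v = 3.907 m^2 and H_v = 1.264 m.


sqrt(H_v) = 1.1243
VF = 3.907 * 1.1243 = 4.3926 m^(5/2)

4.3926 m^(5/2)


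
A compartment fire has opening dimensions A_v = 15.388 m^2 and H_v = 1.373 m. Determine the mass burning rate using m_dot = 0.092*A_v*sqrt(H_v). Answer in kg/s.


sqrt(H_v) = 1.1718
m_dot = 0.092 * 15.388 * 1.1718 = 1.6588 kg/s

1.6588 kg/s


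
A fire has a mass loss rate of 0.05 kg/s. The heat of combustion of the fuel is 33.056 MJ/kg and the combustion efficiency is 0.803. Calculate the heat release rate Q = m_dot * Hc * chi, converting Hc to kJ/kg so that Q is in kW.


Hc = 33.056 MJ/kg = 33.056 * 1000 kJ/kg = 33056 kJ/kg
Q = 0.05 kg/s * 33056 kJ/kg * 0.803 = 1327.2 kW

1327.2 kW


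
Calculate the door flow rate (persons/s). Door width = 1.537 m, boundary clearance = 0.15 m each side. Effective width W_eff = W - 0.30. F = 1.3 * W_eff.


W_eff = 1.537 - 0.30 = 1.237 m
F = 1.3 * 1.237 = 1.6081 persons/s

1.6081 persons/s


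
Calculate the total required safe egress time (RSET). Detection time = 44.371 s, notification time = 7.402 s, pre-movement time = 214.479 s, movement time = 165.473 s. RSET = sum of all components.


Total = 44.371 + 7.402 + 214.479 + 165.473 = 431.725 s

431.725 s


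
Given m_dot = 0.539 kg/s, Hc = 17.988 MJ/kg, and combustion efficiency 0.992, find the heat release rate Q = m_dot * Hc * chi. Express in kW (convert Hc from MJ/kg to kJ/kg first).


Hc = 17.988 MJ/kg = 17.988 * 1000 kJ/kg = 17988 kJ/kg
Q = 0.539 kg/s * 17988 kJ/kg * 0.992 = 9618.0 kW

9618.0 kW


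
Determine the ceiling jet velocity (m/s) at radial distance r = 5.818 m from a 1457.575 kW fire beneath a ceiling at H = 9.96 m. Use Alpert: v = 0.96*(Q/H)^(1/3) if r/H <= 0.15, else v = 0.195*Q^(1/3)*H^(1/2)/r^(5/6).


r/H = 5.818 / 9.96 = 0.58414
r/H > 0.15, so v = 0.195*Q^(1/3)*H^(1/2)/r^(5/6)
Q^(1/3) = 11.338
H^(1/2) = 3.1559
r^(5/6) = 4.3382
v = 0.195 * 11.338 * 3.1559 / 4.3382 = 1.6084 m/s

1.6084 m/s


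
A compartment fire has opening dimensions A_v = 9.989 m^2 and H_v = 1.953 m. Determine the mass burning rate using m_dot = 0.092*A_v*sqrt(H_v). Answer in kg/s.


sqrt(H_v) = 1.3975
m_dot = 0.092 * 9.989 * 1.3975 = 1.2843 kg/s

1.2843 kg/s


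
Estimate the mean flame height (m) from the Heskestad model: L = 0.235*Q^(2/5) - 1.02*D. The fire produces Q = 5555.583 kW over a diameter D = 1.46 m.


Q^(2/5) = 31.470
0.235 * Q^(2/5) = 7.3954
1.02 * D = 1.4892
L = 5.9062 m

5.9062 m


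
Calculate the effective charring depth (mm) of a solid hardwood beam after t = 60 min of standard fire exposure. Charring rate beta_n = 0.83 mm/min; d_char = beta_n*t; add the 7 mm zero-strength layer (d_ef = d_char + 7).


d_char = 0.83 * 60 = 49.8 mm
d_ef = 49.8 + 1.0*7 = 56.8 mm

56.8 mm


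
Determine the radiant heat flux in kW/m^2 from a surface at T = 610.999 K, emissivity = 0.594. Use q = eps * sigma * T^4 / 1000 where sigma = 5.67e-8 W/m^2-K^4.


T^4 = 1.3937e+11
q = 0.594 * 5.67e-8 * 1.3937e+11 / 1000 = 4.6939 kW/m^2

4.6939 kW/m^2


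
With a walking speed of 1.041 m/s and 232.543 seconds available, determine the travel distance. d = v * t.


d = 1.041 * 232.543 = 242.08 m

242.08 m


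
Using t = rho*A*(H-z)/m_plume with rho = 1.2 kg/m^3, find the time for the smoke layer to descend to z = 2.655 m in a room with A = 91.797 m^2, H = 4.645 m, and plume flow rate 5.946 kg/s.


H - z = 1.99 m
t = 1.2 * 91.797 * 1.99 / 5.946 = 36.867 s

36.867 s


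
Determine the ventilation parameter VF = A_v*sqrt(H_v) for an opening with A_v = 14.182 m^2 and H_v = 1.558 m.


sqrt(H_v) = 1.2482
VF = 14.182 * 1.2482 = 17.702 m^(5/2)

17.702 m^(5/2)


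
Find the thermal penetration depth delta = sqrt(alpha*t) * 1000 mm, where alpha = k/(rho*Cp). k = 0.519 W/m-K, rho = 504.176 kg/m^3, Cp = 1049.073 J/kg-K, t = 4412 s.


alpha = 0.519 / (504.176 * 1049.073) = 9.8125e-07 m^2/s
alpha * t = 0.0043293
delta = sqrt(0.0043293) * 1000 = 65.797 mm

65.797 mm


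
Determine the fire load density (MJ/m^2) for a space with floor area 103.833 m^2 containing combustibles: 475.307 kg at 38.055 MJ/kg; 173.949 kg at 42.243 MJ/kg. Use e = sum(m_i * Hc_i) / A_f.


Total energy = 475.307*38.055 + 173.949*42.243
= 18087.81 + 7348.128
= 25435.94 MJ
e = 25435.94 / 103.833 = 244.97 MJ/m^2

244.97 MJ/m^2


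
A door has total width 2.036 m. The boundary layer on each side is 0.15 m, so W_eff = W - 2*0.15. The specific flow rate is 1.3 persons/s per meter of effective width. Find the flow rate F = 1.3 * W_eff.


W_eff = 2.036 - 0.30 = 1.736 m
F = 1.3 * 1.736 = 2.2568 persons/s

2.2568 persons/s


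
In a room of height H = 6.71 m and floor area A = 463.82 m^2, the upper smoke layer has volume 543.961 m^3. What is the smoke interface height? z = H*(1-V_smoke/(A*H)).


V/(A*H) = 0.17478
1 - 0.17478 = 0.82522
z = 6.71 * 0.82522 = 5.5372 m

5.5372 m


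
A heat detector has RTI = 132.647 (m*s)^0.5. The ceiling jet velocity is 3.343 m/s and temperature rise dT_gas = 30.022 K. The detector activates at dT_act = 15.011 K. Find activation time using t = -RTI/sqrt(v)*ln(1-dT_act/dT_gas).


dT_act/dT_gas = 0.5
ln(1 - 0.5) = -0.69315
t = -132.647 / sqrt(3.343) * -0.69315 = 50.287 s

50.287 s


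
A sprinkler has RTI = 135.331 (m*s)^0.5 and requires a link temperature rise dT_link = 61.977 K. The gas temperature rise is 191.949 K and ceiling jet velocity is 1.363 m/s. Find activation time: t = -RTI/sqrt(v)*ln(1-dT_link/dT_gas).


dT_link/dT_gas = 0.32288
ln(1 - 0.32288) = -0.38991
t = -135.331 / sqrt(1.363) * -0.38991 = 45.198 s

45.198 s


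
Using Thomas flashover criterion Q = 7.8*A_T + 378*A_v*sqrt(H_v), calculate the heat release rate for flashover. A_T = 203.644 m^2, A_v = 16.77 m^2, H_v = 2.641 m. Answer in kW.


7.8*A_T = 1588.4
sqrt(H_v) = 1.6251
378*A_v*sqrt(H_v) = 10302
Q = 1588.4 + 10302 = 11890 kW

11890 kW


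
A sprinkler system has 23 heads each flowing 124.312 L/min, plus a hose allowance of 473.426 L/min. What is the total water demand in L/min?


Sprinkler demand = 23 * 124.312 = 2859.176 L/min
Total = 2859.176 + 473.426 = 3332.602 L/min

3332.602 L/min


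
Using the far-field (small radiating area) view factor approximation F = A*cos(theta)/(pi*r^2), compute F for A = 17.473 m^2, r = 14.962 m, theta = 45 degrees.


cos(45 deg) = 0.70711
pi*r^2 = 703.28
F = 17.473 * 0.70711 / 703.28 = 0.017568

0.017568


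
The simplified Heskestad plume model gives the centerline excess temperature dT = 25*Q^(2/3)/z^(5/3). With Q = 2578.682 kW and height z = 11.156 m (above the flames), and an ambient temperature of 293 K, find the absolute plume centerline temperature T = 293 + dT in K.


Q^(2/3) = 188.05
z^(5/3) = 55.699
dT = 25 * 188.05 / 55.699 = 84.403 K
T = 293 + 84.403 = 377.40 K

377.40 K


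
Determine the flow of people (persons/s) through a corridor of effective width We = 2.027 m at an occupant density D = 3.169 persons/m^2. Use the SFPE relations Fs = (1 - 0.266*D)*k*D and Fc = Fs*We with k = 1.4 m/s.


1 - 0.266*D = 1 - 0.266*3.169 = 0.15705
Fs = 0.15705 * 1.4 * 3.169 = 0.69675 persons/(s*m)
Fc = 0.69675 * 2.027 = 1.4123 persons/s

1.4123 persons/s


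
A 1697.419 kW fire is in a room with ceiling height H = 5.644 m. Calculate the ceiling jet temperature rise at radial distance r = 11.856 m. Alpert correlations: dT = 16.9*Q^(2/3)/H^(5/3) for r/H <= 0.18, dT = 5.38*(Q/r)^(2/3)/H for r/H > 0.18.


r/H = 11.856 / 5.644 = 2.1006
r/H > 0.18, so dT = 5.38*(Q/r)^(2/3)/H
Q/r = 143.17
(Q/r)^(2/3) = 27.367
dT = 5.38 * 27.367 / 5.644 = 26.087 K

26.087 K


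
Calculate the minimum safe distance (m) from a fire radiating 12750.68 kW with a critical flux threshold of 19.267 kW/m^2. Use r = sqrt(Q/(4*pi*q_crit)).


4*pi*q_crit = 242.12
Q/(4*pi*q_crit) = 52.663
r = sqrt(52.663) = 7.2570 m

7.2570 m


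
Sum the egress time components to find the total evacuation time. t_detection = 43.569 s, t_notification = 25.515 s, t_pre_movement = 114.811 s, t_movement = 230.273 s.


Total = 43.569 + 25.515 + 114.811 + 230.273 = 414.168 s

414.168 s


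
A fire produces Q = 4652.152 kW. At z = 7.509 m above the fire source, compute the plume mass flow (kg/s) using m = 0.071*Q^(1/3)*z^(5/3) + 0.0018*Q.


Q^(1/3) = 16.694
z^(5/3) = 28.794
First term = 0.071 * 16.694 * 28.794 = 34.128
Second term = 0.0018 * 4652.152 = 8.3739
m = 42.502 kg/s

42.502 kg/s


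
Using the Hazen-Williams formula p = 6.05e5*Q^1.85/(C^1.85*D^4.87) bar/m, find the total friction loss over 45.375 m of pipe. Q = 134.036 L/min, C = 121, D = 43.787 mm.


Q^1.85 = 8617.1
C^1.85 = 7131.0
D^4.87 = 9.8481e+07
p/m = 0.0074235 bar/m
p_total = 0.0074235 * 45.375 = 0.33684 bar

0.33684 bar


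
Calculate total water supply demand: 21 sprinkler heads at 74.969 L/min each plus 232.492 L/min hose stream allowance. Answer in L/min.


Sprinkler demand = 21 * 74.969 = 1574.349 L/min
Total = 1574.349 + 232.492 = 1806.841 L/min

1806.841 L/min


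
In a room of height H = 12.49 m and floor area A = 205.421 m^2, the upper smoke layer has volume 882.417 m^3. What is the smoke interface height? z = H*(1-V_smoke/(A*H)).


V/(A*H) = 0.34393
1 - 0.34393 = 0.65607
z = 12.49 * 0.65607 = 8.1943 m

8.1943 m


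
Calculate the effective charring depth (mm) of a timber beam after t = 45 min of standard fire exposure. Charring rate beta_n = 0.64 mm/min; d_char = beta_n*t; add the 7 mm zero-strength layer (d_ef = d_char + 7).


d_char = 0.64 * 45 = 28.8 mm
d_ef = 28.8 + 1.0*7 = 35.8 mm

35.8 mm


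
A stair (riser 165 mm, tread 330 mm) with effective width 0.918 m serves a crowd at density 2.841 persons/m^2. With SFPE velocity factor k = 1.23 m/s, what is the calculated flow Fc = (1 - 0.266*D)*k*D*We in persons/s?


1 - 0.266*D = 1 - 0.266*2.841 = 0.24429
Fs = 0.24429 * 1.23 * 2.841 = 0.85367 persons/(s*m)
Fc = 0.85367 * 0.918 = 0.78367 persons/s

0.78367 persons/s


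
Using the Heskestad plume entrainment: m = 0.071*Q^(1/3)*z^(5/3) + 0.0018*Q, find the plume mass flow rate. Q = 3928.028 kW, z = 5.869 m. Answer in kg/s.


Q^(1/3) = 15.778
z^(5/3) = 19.096
First term = 0.071 * 15.778 * 19.096 = 21.392
Second term = 0.0018 * 3928.028 = 7.0705
m = 28.463 kg/s

28.463 kg/s


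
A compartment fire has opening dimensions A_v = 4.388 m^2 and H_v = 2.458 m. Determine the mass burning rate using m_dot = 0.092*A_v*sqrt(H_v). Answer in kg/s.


sqrt(H_v) = 1.5678
m_dot = 0.092 * 4.388 * 1.5678 = 0.63291 kg/s

0.63291 kg/s


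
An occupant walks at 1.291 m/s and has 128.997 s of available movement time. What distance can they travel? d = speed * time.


d = 1.291 * 128.997 = 166.54 m

166.54 m


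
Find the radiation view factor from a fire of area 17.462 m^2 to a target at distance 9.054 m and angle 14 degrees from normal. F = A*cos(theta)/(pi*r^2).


cos(14 deg) = 0.97030
pi*r^2 = 257.53
F = 17.462 * 0.97030 / 257.53 = 0.065791

0.065791


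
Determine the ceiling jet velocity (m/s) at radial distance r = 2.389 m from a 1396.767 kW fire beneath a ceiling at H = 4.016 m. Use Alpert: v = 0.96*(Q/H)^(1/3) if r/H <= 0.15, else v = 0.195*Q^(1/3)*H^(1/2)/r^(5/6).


r/H = 2.389 / 4.016 = 0.59487
r/H > 0.15, so v = 0.195*Q^(1/3)*H^(1/2)/r^(5/6)
Q^(1/3) = 11.178
H^(1/2) = 2.0040
r^(5/6) = 2.0662
v = 0.195 * 11.178 * 2.0040 / 2.0662 = 2.1141 m/s

2.1141 m/s


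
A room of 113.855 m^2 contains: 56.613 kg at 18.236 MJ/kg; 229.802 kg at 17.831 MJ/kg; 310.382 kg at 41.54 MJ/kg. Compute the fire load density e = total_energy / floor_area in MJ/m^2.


Total energy = 56.613*18.236 + 229.802*17.831 + 310.382*41.54
= 1032.395 + 4097.599 + 12893.27
= 18023.26 MJ
e = 18023.26 / 113.855 = 158.30 MJ/m^2

158.30 MJ/m^2


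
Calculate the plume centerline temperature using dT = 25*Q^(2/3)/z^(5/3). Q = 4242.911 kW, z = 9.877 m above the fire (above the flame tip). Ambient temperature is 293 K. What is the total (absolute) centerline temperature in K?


Q^(2/3) = 262.09
z^(5/3) = 45.468
dT = 25 * 262.09 / 45.468 = 144.10 K
T = 293 + 144.10 = 437.10 K

437.10 K


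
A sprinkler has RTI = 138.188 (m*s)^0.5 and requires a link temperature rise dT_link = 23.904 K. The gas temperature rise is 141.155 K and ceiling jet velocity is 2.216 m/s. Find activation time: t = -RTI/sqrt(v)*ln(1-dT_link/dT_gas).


dT_link/dT_gas = 0.16935
ln(1 - 0.16935) = -0.18554
t = -138.188 / sqrt(2.216) * -0.18554 = 17.224 s

17.224 s


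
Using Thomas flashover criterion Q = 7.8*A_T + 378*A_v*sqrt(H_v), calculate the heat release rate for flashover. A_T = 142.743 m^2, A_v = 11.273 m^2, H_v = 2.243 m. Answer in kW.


7.8*A_T = 1113.4
sqrt(H_v) = 1.4977
378*A_v*sqrt(H_v) = 6381.8
Q = 1113.4 + 6381.8 = 7495.2 kW

7495.2 kW


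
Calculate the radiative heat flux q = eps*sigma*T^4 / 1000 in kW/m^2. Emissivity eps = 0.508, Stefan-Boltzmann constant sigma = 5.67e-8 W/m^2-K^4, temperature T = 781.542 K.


T^4 = 3.7309e+11
q = 0.508 * 5.67e-8 * 3.7309e+11 / 1000 = 10.746 kW/m^2

10.746 kW/m^2


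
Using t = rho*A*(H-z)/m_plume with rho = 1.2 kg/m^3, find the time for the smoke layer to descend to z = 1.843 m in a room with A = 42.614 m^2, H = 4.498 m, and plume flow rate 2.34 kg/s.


H - z = 2.655 m
t = 1.2 * 42.614 * 2.655 / 2.34 = 58.021 s

58.021 s


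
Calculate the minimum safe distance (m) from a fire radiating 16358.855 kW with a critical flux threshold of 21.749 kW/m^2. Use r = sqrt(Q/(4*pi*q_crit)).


4*pi*q_crit = 273.31
Q/(4*pi*q_crit) = 59.855
r = sqrt(59.855) = 7.7366 m

7.7366 m


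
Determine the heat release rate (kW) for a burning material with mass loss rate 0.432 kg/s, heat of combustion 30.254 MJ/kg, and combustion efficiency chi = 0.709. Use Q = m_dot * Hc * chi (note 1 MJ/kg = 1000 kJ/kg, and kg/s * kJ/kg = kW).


Hc = 30.254 MJ/kg = 30.254 * 1000 kJ/kg = 30254 kJ/kg
Q = 0.432 kg/s * 30254 kJ/kg * 0.709 = 9266.4 kW

9266.4 kW
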